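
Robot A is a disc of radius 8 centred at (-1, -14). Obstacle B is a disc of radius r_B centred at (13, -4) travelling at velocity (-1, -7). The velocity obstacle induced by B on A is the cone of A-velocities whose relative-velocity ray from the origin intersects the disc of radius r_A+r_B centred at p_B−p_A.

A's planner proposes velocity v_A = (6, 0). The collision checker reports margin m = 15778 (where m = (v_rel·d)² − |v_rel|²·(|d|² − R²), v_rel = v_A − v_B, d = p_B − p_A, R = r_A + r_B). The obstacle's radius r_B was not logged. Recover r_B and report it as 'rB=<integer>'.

m = 15778
d = (14, 10);  v_rel = (7, 7),  |v_rel|² = 98
v_rel×d = (7)·(10) − (7)·(14) = -28
since m = R²·98 − (-28)²:  R² = (784 + 15778) / 98 = 169
R = √169 = 13  ⇒  r_B = 13 − 8 = 5

rB=5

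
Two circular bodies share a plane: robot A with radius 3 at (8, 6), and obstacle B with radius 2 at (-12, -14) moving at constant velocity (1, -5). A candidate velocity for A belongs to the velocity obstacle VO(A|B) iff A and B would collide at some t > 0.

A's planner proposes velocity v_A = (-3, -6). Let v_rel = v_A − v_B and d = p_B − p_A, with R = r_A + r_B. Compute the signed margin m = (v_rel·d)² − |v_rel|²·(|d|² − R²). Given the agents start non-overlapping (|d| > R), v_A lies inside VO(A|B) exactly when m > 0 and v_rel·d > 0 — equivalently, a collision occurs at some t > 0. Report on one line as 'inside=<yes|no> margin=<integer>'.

d = (-20, -20),  |d|² = 800;  R = 3+2 = 5,  c = 800−5² = 775
v_rel = (-4, -1),  |v_rel|² = 17;  v_rel·d = (-4)·(-20) + (-1)·(-20) = 100
17·t² − 200·t + 775 = 0  ⇒  m = 100² − 17·775 = -3175
m = -3175 < 0,  v_rel·d = 100 > 0  ⇒  outside

inside=no margin=-3175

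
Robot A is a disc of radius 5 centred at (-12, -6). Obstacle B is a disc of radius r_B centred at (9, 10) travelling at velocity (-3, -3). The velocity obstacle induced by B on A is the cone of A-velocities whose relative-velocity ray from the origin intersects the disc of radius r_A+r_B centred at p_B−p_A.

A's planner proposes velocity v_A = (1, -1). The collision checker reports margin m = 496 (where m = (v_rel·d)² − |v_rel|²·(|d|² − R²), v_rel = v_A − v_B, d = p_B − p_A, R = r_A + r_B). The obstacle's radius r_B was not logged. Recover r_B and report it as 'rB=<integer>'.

m = 496
d = (21, 16);  v_rel = (4, 2),  |v_rel|² = 20
v_rel×d = (4)·(16) − (2)·(21) = 22
since m = R²·20 − 22²:  R² = (484 + 496) / 20 = 49
R = √49 = 7  ⇒  r_B = 7 − 5 = 2

rB=2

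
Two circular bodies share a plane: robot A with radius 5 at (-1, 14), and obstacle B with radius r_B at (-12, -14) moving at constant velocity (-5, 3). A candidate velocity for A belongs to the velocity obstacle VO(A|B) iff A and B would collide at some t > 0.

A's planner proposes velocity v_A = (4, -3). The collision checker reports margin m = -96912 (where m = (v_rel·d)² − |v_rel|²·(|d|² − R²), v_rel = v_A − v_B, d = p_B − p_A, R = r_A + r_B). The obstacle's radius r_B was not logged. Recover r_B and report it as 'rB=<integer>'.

m = -96912
d = (-11, -28);  v_rel = (9, -6),  |v_rel|² = 117
v_rel×d = (9)·(-28) − (-6)·(-11) = -318
since m = R²·117 − (-318)²:  R² = (101124 + -96912) / 117 = 36
R = √36 = 6  ⇒  r_B = 6 − 5 = 1

rB=1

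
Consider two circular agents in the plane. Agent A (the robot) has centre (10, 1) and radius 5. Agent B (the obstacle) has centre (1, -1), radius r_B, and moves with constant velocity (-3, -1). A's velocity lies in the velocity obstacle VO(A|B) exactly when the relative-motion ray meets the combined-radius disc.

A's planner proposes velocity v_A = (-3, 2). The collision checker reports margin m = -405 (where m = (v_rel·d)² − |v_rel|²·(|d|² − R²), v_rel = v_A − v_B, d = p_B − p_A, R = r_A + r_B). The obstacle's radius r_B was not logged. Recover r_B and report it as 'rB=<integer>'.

m = -405
d = (-9, -2);  v_rel = (0, 3),  |v_rel|² = 9
v_rel×d = (0)·(-2) − (3)·(-9) = 27
since m = R²·9 − 27²:  R² = (729 + -405) / 9 = 36
R = √36 = 6  ⇒  r_B = 6 − 5 = 1

rB=1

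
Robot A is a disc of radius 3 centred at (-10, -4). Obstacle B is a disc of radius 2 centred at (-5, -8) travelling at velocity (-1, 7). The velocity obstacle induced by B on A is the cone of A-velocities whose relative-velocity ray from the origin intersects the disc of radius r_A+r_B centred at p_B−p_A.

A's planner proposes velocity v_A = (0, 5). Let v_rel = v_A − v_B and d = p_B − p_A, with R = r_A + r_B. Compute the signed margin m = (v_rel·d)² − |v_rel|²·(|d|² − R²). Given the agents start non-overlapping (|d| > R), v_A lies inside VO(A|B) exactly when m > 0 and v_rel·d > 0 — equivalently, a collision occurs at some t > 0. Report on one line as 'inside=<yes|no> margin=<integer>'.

d = (5, -4),  |d|² = 41;  R = 3+2 = 5,  c = 41−5² = 16
v_rel = (1, -2),  |v_rel|² = 5;  v_rel·d = (1)·(5) + (-2)·(-4) = 13
5·t² − 26·t + 16 = 0  ⇒  m = 13² − 5·16 = 89
m = 89 > 0,  v_rel·d = 13 > 0  ⇒  inside

inside=yes margin=89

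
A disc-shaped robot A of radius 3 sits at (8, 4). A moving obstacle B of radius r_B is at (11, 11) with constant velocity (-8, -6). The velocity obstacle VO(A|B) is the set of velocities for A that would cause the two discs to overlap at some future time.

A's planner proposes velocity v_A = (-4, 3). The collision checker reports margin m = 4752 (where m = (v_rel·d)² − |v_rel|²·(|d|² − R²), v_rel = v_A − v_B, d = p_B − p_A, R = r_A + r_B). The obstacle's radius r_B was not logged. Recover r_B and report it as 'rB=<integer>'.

m = 4752
d = (3, 7);  v_rel = (4, 9),  |v_rel|² = 97
v_rel×d = (4)·(7) − (9)·(3) = 1
since m = R²·97 − 1²:  R² = (1 + 4752) / 97 = 49
R = √49 = 7  ⇒  r_B = 7 − 3 = 4

rB=4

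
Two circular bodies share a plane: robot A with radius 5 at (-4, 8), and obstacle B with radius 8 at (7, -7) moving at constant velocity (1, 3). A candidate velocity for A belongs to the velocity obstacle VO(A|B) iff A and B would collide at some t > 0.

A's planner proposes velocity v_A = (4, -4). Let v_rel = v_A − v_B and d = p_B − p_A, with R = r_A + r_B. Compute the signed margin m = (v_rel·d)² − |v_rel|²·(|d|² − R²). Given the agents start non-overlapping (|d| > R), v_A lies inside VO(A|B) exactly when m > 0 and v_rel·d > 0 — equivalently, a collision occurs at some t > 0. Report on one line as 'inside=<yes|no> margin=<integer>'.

d = (11, -15),  |d|² = 346;  R = 5+8 = 13,  c = 346−13² = 177
v_rel = (3, -7),  |v_rel|² = 58;  v_rel·d = (3)·(11) + (-7)·(-15) = 138
58·t² − 276·t + 177 = 0  ⇒  m = 138² − 58·177 = 8778
m = 8778 > 0,  v_rel·d = 138 > 0  ⇒  inside

inside=yes margin=8778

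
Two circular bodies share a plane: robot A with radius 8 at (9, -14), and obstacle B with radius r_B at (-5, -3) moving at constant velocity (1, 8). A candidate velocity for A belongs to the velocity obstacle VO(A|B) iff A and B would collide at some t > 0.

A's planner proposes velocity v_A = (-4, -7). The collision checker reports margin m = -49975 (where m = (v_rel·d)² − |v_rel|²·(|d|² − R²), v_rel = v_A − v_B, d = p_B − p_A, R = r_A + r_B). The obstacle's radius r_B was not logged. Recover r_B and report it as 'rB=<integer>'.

m = -49975
d = (-14, 11);  v_rel = (-5, -15),  |v_rel|² = 250
v_rel×d = (-5)·(11) − (-15)·(-14) = -265
since m = R²·250 − (-265)²:  R² = (70225 + -49975) / 250 = 81
R = √81 = 9  ⇒  r_B = 9 − 8 = 1

rB=1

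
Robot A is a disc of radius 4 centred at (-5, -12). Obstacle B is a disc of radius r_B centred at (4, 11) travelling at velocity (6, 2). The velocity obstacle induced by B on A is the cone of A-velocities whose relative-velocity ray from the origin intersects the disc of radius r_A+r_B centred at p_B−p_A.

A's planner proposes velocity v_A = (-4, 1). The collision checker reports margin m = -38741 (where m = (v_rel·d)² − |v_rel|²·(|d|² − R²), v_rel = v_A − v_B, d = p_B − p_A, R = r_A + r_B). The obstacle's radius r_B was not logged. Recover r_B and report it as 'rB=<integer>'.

m = -38741
d = (9, 23);  v_rel = (-10, -1),  |v_rel|² = 101
v_rel×d = (-10)·(23) − (-1)·(9) = -221
since m = R²·101 − (-221)²:  R² = (48841 + -38741) / 101 = 100
R = √100 = 10  ⇒  r_B = 10 − 4 = 6

rB=6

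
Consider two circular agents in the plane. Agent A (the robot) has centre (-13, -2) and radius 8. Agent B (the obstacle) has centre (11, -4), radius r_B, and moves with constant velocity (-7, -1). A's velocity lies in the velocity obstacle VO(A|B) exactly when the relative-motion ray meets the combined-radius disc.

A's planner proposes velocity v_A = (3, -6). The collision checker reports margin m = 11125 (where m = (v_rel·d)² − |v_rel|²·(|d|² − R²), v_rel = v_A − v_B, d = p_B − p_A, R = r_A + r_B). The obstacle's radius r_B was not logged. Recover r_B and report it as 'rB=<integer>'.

m = 11125
d = (24, -2);  v_rel = (10, -5),  |v_rel|² = 125
v_rel×d = (10)·(-2) − (-5)·(24) = 100
since m = R²·125 − 100²:  R² = (10000 + 11125) / 125 = 169
R = √169 = 13  ⇒  r_B = 13 − 8 = 5

rB=5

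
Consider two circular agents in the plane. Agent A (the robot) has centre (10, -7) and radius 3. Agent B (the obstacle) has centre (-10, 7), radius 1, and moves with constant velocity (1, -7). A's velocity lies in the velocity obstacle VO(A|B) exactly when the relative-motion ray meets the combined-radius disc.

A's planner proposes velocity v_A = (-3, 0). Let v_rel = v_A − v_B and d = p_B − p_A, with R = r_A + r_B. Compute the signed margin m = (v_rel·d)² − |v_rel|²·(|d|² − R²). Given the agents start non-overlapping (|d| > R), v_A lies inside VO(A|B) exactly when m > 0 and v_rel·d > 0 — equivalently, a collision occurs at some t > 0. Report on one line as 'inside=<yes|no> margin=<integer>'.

d = (-20, 14),  |d|² = 596;  R = 3+1 = 4,  c = 596−4² = 580
v_rel = (-4, 7),  |v_rel|² = 65;  v_rel·d = (-4)·(-20) + (7)·(14) = 178
65·t² − 356·t + 580 = 0  ⇒  m = 178² − 65·580 = -6016
m = -6016 < 0,  v_rel·d = 178 > 0  ⇒  outside

inside=no margin=-6016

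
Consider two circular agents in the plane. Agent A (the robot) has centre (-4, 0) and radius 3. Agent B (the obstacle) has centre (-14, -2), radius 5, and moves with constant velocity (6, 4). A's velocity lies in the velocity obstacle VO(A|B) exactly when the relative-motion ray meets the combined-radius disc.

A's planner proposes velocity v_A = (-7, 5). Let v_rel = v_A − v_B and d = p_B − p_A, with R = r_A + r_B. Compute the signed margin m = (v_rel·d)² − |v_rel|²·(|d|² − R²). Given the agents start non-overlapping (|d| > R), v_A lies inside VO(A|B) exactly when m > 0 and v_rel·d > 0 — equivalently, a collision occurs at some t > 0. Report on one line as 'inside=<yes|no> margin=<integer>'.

d = (-10, -2),  |d|² = 104;  R = 3+5 = 8,  c = 104−8² = 40
v_rel = (-13, 1),  |v_rel|² = 170;  v_rel·d = (-13)·(-10) + (1)·(-2) = 128
170·t² − 256·t + 40 = 0  ⇒  m = 128² − 170·40 = 9584
m = 9584 > 0,  v_rel·d = 128 > 0  ⇒  inside

inside=yes margin=9584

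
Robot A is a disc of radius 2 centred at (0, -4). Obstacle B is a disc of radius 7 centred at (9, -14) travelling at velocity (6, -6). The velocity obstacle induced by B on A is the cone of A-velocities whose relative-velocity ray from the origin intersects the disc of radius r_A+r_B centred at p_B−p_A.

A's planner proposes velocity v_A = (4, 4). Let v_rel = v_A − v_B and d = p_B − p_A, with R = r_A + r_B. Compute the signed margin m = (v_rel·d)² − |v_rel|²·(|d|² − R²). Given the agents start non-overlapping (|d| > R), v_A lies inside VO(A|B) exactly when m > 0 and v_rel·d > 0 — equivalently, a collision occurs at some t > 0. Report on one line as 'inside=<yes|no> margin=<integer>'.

d = (9, -10),  |d|² = 181;  R = 2+7 = 9,  c = 181−9² = 100
v_rel = (-2, 10),  |v_rel|² = 104;  v_rel·d = (-2)·(9) + (10)·(-10) = -118
104·t² + 236·t + 100 = 0  ⇒  m = (-118)² − 104·100 = 3524
m = 3524 > 0,  v_rel·d = -118 < 0  ⇒  outside

inside=no margin=3524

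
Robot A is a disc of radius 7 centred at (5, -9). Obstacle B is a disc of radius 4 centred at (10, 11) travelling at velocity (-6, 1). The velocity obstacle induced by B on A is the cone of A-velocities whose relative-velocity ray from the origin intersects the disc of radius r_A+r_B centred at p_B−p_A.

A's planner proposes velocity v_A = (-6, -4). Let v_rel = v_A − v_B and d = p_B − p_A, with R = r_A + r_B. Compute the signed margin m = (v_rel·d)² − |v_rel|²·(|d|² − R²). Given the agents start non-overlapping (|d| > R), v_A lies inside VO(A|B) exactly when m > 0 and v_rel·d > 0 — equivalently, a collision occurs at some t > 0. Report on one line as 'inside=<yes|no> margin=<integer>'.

d = (5, 20),  |d|² = 425;  R = 7+4 = 11,  c = 425−11² = 304
v_rel = (0, -5),  |v_rel|² = 25;  v_rel·d = (0)·(5) + (-5)·(20) = -100
25·t² + 200·t + 304 = 0  ⇒  m = (-100)² − 25·304 = 2400
m = 2400 > 0,  v_rel·d = -100 < 0  ⇒  outside

inside=no margin=2400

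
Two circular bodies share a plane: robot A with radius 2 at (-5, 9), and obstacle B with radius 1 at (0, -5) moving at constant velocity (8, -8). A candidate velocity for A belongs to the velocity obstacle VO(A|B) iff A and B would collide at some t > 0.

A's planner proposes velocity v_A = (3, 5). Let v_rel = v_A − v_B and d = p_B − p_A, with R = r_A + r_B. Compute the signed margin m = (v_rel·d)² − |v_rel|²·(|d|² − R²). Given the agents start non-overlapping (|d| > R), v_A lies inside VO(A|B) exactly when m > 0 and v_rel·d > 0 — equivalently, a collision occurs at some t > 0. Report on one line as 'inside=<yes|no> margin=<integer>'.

d = (5, -14),  |d|² = 221;  R = 2+1 = 3,  c = 221−3² = 212
v_rel = (-5, 13),  |v_rel|² = 194;  v_rel·d = (-5)·(5) + (13)·(-14) = -207
194·t² + 414·t + 212 = 0  ⇒  m = (-207)² − 194·212 = 1721
m = 1721 > 0,  v_rel·d = -207 < 0  ⇒  outside

inside=no margin=1721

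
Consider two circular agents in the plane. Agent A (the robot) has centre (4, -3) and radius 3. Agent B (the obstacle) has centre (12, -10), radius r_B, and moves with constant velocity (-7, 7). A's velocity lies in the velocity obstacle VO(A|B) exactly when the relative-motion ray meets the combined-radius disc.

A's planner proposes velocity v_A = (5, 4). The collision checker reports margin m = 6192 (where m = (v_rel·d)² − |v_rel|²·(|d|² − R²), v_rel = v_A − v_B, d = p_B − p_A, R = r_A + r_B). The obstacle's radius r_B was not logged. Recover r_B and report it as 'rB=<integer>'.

m = 6192
d = (8, -7);  v_rel = (12, -3),  |v_rel|² = 153
v_rel×d = (12)·(-7) − (-3)·(8) = -60
since m = R²·153 − (-60)²:  R² = (3600 + 6192) / 153 = 64
R = √64 = 8  ⇒  r_B = 8 − 3 = 5

rB=5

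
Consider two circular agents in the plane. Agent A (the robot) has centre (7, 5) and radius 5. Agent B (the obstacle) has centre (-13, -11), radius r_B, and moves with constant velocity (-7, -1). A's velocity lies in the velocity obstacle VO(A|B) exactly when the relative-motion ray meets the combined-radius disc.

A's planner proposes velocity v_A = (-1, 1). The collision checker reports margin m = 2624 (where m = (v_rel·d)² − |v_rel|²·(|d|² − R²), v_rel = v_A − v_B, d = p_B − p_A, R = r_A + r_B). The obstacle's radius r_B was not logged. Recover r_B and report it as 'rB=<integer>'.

m = 2624
d = (-20, -16);  v_rel = (6, 2),  |v_rel|² = 40
v_rel×d = (6)·(-16) − (2)·(-20) = -56
since m = R²·40 − (-56)²:  R² = (3136 + 2624) / 40 = 144
R = √144 = 12  ⇒  r_B = 12 − 5 = 7

rB=7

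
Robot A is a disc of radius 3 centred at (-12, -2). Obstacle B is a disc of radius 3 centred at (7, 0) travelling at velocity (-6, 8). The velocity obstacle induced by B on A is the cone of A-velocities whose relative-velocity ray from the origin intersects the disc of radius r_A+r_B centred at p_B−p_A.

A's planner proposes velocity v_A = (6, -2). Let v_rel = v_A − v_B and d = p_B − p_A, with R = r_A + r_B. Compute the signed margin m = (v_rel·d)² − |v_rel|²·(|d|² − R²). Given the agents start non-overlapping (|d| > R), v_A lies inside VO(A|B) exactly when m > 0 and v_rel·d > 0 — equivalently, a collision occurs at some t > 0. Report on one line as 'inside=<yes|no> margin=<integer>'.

d = (19, 2),  |d|² = 365;  R = 3+3 = 6,  c = 365−6² = 329
v_rel = (12, -10),  |v_rel|² = 244;  v_rel·d = (12)·(19) + (-10)·(2) = 208
244·t² − 416·t + 329 = 0  ⇒  m = 208² − 244·329 = -37012
m = -37012 < 0,  v_rel·d = 208 > 0  ⇒  outside

inside=no margin=-37012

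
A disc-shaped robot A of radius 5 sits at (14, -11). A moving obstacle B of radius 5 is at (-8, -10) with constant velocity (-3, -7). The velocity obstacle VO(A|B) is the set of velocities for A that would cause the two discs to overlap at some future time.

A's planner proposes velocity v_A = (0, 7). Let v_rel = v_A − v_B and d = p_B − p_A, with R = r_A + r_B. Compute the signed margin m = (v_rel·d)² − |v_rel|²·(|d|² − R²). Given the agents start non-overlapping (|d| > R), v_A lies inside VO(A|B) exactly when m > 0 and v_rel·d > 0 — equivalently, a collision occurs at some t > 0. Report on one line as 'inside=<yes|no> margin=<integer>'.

d = (-22, 1),  |d|² = 485;  R = 5+5 = 10,  c = 485−10² = 385
v_rel = (3, 14),  |v_rel|² = 205;  v_rel·d = (3)·(-22) + (14)·(1) = -52
205·t² + 104·t + 385 = 0  ⇒  m = (-52)² − 205·385 = -76221
m = -76221 < 0,  v_rel·d = -52 < 0  ⇒  outside

inside=no margin=-76221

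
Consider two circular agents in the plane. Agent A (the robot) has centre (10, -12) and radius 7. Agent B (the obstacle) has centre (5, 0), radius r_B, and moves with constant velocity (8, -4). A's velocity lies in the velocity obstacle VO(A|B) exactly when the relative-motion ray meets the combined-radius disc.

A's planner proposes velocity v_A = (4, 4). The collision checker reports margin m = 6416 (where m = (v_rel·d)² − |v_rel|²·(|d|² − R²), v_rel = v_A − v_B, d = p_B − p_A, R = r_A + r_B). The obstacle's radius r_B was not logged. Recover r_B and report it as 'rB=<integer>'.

m = 6416
d = (-5, 12);  v_rel = (-4, 8),  |v_rel|² = 80
v_rel×d = (-4)·(12) − (8)·(-5) = -8
since m = R²·80 − (-8)²:  R² = (64 + 6416) / 80 = 81
R = √81 = 9  ⇒  r_B = 9 − 7 = 2

rB=2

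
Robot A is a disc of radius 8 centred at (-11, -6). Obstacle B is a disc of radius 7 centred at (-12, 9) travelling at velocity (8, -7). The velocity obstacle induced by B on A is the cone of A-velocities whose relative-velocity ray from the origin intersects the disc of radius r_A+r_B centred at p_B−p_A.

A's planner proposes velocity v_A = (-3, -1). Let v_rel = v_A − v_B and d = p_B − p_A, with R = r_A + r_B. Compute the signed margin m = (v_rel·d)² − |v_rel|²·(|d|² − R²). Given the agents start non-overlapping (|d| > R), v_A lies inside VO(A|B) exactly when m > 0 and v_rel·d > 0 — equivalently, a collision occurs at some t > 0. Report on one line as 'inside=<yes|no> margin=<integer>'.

d = (-1, 15),  |d|² = 226;  R = 8+7 = 15,  c = 226−15² = 1
v_rel = (-11, 6),  |v_rel|² = 157;  v_rel·d = (-11)·(-1) + (6)·(15) = 101
157·t² − 202·t + 1 = 0  ⇒  m = 101² − 157·1 = 10044
m = 10044 > 0,  v_rel·d = 101 > 0  ⇒  inside

inside=yes margin=10044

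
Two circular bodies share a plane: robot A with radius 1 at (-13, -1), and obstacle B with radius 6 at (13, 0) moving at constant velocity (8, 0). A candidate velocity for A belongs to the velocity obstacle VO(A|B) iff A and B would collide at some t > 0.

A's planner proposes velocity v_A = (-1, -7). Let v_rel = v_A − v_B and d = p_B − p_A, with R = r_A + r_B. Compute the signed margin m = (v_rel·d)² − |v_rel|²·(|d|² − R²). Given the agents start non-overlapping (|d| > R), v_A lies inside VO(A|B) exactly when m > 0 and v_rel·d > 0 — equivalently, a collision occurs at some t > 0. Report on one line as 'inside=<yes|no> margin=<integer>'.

d = (26, 1),  |d|² = 677;  R = 1+6 = 7,  c = 677−7² = 628
v_rel = (-9, -7),  |v_rel|² = 130;  v_rel·d = (-9)·(26) + (-7)·(1) = -241
130·t² + 482·t + 628 = 0  ⇒  m = (-241)² − 130·628 = -23559
m = -23559 < 0,  v_rel·d = -241 < 0  ⇒  outside

inside=no margin=-23559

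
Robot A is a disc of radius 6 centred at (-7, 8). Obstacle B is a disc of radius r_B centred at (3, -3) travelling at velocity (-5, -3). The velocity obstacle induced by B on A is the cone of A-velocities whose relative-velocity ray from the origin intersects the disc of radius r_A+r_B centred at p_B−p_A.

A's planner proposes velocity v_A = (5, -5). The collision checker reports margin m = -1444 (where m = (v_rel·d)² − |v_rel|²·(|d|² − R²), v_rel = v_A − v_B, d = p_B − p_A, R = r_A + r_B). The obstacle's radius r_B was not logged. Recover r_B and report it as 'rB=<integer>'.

m = -1444
d = (10, -11);  v_rel = (10, -2),  |v_rel|² = 104
v_rel×d = (10)·(-11) − (-2)·(10) = -90
since m = R²·104 − (-90)²:  R² = (8100 + -1444) / 104 = 64
R = √64 = 8  ⇒  r_B = 8 − 6 = 2

rB=2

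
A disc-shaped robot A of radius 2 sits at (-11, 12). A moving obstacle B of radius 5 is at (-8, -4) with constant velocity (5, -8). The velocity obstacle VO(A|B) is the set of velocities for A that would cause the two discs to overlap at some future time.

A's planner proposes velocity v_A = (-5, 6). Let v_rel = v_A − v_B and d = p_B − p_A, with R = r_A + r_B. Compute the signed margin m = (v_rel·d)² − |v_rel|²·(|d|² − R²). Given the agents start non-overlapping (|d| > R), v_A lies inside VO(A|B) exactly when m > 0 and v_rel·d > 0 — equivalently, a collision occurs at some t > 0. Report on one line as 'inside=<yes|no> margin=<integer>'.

d = (3, -16),  |d|² = 265;  R = 2+5 = 7,  c = 265−7² = 216
v_rel = (-10, 14),  |v_rel|² = 296;  v_rel·d = (-10)·(3) + (14)·(-16) = -254
296·t² + 508·t + 216 = 0  ⇒  m = (-254)² − 296·216 = 580
m = 580 > 0,  v_rel·d = -254 < 0  ⇒  outside

inside=no margin=580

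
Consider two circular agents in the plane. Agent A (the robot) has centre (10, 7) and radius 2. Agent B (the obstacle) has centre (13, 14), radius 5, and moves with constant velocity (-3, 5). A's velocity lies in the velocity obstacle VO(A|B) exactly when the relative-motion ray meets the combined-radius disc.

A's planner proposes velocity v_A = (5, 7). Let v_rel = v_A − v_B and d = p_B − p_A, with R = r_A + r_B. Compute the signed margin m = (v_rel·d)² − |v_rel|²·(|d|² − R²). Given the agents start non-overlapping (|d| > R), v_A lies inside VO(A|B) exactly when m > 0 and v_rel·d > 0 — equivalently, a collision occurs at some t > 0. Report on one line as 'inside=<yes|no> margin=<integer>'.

d = (3, 7),  |d|² = 58;  R = 2+5 = 7,  c = 58−7² = 9
v_rel = (8, 2),  |v_rel|² = 68;  v_rel·d = (8)·(3) + (2)·(7) = 38
68·t² − 76·t + 9 = 0  ⇒  m = 38² − 68·9 = 832
m = 832 > 0,  v_rel·d = 38 > 0  ⇒  inside

inside=yes margin=832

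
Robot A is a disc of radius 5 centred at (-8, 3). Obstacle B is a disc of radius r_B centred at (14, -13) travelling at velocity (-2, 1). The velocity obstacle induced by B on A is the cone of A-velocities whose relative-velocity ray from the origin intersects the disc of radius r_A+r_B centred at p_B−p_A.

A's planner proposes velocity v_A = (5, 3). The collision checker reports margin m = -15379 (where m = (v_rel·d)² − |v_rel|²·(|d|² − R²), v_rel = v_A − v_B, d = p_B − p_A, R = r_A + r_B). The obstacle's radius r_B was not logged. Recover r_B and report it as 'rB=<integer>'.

m = -15379
d = (22, -16);  v_rel = (7, 2),  |v_rel|² = 53
v_rel×d = (7)·(-16) − (2)·(22) = -156
since m = R²·53 − (-156)²:  R² = (24336 + -15379) / 53 = 169
R = √169 = 13  ⇒  r_B = 13 − 5 = 8

rB=8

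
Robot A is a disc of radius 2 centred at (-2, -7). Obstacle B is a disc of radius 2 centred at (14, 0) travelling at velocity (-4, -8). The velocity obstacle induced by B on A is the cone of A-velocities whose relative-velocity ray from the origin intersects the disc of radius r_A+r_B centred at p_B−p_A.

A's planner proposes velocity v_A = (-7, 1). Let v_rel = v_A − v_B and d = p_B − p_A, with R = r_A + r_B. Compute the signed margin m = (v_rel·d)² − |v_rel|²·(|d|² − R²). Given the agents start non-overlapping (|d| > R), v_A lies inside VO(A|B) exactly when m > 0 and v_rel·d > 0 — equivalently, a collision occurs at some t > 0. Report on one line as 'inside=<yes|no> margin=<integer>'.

d = (16, 7),  |d|² = 305;  R = 2+2 = 4,  c = 305−4² = 289
v_rel = (-3, 9),  |v_rel|² = 90;  v_rel·d = (-3)·(16) + (9)·(7) = 15
90·t² − 30·t + 289 = 0  ⇒  m = 15² − 90·289 = -25785
m = -25785 < 0,  v_rel·d = 15 > 0  ⇒  outside

inside=no margin=-25785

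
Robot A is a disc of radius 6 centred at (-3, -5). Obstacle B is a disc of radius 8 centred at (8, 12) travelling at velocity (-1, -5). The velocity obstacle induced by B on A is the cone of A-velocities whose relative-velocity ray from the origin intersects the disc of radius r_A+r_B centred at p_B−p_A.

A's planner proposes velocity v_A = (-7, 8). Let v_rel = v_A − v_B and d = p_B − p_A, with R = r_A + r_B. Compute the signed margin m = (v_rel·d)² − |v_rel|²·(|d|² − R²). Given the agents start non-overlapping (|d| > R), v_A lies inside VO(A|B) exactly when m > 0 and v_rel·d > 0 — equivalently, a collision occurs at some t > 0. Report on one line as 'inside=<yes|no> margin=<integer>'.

d = (11, 17),  |d|² = 410;  R = 6+8 = 14,  c = 410−14² = 214
v_rel = (-6, 13),  |v_rel|² = 205;  v_rel·d = (-6)·(11) + (13)·(17) = 155
205·t² − 310·t + 214 = 0  ⇒  m = 155² − 205·214 = -19845
m = -19845 < 0,  v_rel·d = 155 > 0  ⇒  outside

inside=no margin=-19845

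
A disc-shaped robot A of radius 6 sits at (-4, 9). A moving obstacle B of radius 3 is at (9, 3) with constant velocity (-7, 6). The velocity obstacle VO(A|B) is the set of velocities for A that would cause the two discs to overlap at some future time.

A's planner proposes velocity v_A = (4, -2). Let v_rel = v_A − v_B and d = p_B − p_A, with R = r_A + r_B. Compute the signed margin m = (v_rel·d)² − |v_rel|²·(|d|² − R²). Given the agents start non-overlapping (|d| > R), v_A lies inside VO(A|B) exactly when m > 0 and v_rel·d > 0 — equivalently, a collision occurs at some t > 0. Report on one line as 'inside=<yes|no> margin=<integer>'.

d = (13, -6),  |d|² = 205;  R = 6+3 = 9,  c = 205−9² = 124
v_rel = (11, -8),  |v_rel|² = 185;  v_rel·d = (11)·(13) + (-8)·(-6) = 191
185·t² − 382·t + 124 = 0  ⇒  m = 191² − 185·124 = 13541
m = 13541 > 0,  v_rel·d = 191 > 0  ⇒  inside

inside=yes margin=13541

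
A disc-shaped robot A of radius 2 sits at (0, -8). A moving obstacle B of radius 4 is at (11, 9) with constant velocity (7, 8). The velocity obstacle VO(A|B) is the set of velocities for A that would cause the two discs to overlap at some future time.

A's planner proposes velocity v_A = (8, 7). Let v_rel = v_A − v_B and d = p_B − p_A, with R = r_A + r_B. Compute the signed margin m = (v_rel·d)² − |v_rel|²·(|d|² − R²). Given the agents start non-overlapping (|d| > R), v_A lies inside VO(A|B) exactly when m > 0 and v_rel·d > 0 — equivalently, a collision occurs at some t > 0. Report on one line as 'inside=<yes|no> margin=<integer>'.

d = (11, 17),  |d|² = 410;  R = 2+4 = 6,  c = 410−6² = 374
v_rel = (1, -1),  |v_rel|² = 2;  v_rel·d = (1)·(11) + (-1)·(17) = -6
2·t² + 12·t + 374 = 0  ⇒  m = (-6)² − 2·374 = -712
m = -712 < 0,  v_rel·d = -6 < 0  ⇒  outside

inside=no margin=-712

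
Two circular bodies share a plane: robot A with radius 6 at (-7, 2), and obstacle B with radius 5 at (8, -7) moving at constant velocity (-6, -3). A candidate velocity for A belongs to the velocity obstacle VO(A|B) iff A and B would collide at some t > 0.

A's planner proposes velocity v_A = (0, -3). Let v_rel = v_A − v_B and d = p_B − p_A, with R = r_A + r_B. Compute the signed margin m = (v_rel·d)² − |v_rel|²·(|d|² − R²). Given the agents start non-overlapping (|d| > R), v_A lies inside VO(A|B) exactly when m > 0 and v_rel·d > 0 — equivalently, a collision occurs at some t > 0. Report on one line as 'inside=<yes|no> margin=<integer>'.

d = (15, -9),  |d|² = 306;  R = 6+5 = 11,  c = 306−11² = 185
v_rel = (6, 0),  |v_rel|² = 36;  v_rel·d = (6)·(15) + (0)·(-9) = 90
36·t² − 180·t + 185 = 0  ⇒  m = 90² − 36·185 = 1440
m = 1440 > 0,  v_rel·d = 90 > 0  ⇒  inside

inside=yes margin=1440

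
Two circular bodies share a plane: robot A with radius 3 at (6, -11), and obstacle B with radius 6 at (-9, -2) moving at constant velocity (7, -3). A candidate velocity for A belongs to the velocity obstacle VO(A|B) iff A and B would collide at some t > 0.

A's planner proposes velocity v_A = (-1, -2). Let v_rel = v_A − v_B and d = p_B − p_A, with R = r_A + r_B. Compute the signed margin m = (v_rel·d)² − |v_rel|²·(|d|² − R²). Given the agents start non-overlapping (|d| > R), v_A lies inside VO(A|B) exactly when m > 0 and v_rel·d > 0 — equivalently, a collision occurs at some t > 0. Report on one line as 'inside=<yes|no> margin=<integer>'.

d = (-15, 9),  |d|² = 306;  R = 3+6 = 9,  c = 306−9² = 225
v_rel = (-8, 1),  |v_rel|² = 65;  v_rel·d = (-8)·(-15) + (1)·(9) = 129
65·t² − 258·t + 225 = 0  ⇒  m = 129² − 65·225 = 2016
m = 2016 > 0,  v_rel·d = 129 > 0  ⇒  inside

inside=yes margin=2016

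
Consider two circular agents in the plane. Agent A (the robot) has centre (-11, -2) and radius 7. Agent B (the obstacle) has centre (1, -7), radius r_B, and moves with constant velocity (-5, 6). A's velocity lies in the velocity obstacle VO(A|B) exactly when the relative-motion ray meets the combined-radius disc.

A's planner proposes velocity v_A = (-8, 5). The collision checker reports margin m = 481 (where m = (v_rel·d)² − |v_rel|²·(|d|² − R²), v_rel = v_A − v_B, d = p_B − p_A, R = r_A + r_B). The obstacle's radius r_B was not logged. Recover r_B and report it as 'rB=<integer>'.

m = 481
d = (12, -5);  v_rel = (-3, -1),  |v_rel|² = 10
v_rel×d = (-3)·(-5) − (-1)·(12) = 27
since m = R²·10 − 27²:  R² = (729 + 481) / 10 = 121
R = √121 = 11  ⇒  r_B = 11 − 7 = 4

rB=4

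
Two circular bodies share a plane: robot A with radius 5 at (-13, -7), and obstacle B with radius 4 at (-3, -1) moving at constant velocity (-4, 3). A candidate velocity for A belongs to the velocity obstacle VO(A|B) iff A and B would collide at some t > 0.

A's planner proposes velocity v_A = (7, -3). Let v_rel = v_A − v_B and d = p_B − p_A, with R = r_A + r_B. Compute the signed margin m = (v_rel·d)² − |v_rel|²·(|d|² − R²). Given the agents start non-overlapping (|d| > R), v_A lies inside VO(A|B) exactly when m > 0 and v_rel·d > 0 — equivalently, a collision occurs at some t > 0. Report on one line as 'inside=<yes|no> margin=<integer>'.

d = (10, 6),  |d|² = 136;  R = 5+4 = 9,  c = 136−9² = 55
v_rel = (11, -6),  |v_rel|² = 157;  v_rel·d = (11)·(10) + (-6)·(6) = 74
157·t² − 148·t + 55 = 0  ⇒  m = 74² − 157·55 = -3159
m = -3159 < 0,  v_rel·d = 74 > 0  ⇒  outside

inside=no margin=-3159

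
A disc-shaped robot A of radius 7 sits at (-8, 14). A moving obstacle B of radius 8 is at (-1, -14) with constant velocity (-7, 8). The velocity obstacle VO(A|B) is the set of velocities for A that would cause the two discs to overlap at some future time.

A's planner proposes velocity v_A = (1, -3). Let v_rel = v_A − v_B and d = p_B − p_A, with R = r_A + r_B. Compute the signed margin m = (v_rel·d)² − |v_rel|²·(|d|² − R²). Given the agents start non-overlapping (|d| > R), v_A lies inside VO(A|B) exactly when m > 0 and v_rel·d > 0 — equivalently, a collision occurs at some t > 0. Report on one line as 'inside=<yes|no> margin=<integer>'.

d = (7, -28),  |d|² = 833;  R = 7+8 = 15,  c = 833−15² = 608
v_rel = (8, -11),  |v_rel|² = 185;  v_rel·d = (8)·(7) + (-11)·(-28) = 364
185·t² − 728·t + 608 = 0  ⇒  m = 364² − 185·608 = 20016
m = 20016 > 0,  v_rel·d = 364 > 0  ⇒  inside

inside=yes margin=20016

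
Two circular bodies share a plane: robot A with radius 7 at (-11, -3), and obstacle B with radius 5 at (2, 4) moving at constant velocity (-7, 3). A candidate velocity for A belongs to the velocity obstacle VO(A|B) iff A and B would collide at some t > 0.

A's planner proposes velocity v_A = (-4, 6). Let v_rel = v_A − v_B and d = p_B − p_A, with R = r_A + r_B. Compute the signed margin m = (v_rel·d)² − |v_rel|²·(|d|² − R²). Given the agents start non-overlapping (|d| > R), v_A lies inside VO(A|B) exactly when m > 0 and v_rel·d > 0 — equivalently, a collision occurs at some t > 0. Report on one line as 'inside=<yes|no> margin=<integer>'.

d = (13, 7),  |d|² = 218;  R = 7+5 = 12,  c = 218−12² = 74
v_rel = (3, 3),  |v_rel|² = 18;  v_rel·d = (3)·(13) + (3)·(7) = 60
18·t² − 120·t + 74 = 0  ⇒  m = 60² − 18·74 = 2268
m = 2268 > 0,  v_rel·d = 60 > 0  ⇒  inside

inside=yes margin=2268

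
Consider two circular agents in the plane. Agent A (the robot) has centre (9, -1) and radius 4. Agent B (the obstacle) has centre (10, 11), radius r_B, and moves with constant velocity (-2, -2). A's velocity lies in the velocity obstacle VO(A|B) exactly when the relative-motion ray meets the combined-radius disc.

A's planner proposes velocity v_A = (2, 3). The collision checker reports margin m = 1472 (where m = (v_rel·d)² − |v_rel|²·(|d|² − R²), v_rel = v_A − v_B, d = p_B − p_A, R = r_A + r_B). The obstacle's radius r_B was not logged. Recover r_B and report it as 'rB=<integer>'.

m = 1472
d = (1, 12);  v_rel = (4, 5),  |v_rel|² = 41
v_rel×d = (4)·(12) − (5)·(1) = 43
since m = R²·41 − 43²:  R² = (1849 + 1472) / 41 = 81
R = √81 = 9  ⇒  r_B = 9 − 4 = 5

rB=5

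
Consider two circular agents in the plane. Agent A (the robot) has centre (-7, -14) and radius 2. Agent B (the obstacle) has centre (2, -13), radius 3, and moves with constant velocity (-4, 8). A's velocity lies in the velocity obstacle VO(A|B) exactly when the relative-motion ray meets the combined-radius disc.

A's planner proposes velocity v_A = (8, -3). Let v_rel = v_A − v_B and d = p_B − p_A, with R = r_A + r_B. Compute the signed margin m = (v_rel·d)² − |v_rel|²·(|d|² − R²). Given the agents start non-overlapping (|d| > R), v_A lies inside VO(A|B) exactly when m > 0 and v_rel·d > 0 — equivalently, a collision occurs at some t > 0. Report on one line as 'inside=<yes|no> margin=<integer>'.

d = (9, 1),  |d|² = 82;  R = 2+3 = 5,  c = 82−5² = 57
v_rel = (12, -11),  |v_rel|² = 265;  v_rel·d = (12)·(9) + (-11)·(1) = 97
265·t² − 194·t + 57 = 0  ⇒  m = 97² − 265·57 = -5696
m = -5696 < 0,  v_rel·d = 97 > 0  ⇒  outside

inside=no margin=-5696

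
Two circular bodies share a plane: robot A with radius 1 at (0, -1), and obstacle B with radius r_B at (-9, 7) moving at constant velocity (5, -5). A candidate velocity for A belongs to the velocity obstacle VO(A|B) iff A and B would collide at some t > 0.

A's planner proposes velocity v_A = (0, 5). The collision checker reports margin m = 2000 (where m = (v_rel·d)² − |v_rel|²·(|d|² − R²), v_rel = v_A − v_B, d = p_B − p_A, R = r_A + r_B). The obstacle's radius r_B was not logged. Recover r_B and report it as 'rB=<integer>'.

m = 2000
d = (-9, 8);  v_rel = (-5, 10),  |v_rel|² = 125
v_rel×d = (-5)·(8) − (10)·(-9) = 50
since m = R²·125 − 50²:  R² = (2500 + 2000) / 125 = 36
R = √36 = 6  ⇒  r_B = 6 − 1 = 5

rB=5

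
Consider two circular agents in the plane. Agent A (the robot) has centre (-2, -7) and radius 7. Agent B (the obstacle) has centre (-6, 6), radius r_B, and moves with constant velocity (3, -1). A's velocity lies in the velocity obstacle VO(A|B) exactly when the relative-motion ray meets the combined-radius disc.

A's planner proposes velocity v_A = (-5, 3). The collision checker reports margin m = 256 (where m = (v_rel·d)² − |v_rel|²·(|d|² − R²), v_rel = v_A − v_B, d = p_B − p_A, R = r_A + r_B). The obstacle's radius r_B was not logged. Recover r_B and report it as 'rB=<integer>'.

m = 256
d = (-4, 13);  v_rel = (-8, 4),  |v_rel|² = 80
v_rel×d = (-8)·(13) − (4)·(-4) = -88
since m = R²·80 − (-88)²:  R² = (7744 + 256) / 80 = 100
R = √100 = 10  ⇒  r_B = 10 − 7 = 3

rB=3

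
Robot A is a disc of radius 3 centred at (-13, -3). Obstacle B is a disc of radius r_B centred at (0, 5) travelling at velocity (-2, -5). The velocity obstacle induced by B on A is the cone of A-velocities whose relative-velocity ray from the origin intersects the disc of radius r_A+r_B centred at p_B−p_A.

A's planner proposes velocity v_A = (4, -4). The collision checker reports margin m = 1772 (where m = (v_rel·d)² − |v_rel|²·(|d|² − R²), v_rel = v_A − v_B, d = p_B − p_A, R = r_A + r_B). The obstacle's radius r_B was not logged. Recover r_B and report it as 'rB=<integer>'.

m = 1772
d = (13, 8);  v_rel = (6, 1),  |v_rel|² = 37
v_rel×d = (6)·(8) − (1)·(13) = 35
since m = R²·37 − 35²:  R² = (1225 + 1772) / 37 = 81
R = √81 = 9  ⇒  r_B = 9 − 3 = 6

rB=6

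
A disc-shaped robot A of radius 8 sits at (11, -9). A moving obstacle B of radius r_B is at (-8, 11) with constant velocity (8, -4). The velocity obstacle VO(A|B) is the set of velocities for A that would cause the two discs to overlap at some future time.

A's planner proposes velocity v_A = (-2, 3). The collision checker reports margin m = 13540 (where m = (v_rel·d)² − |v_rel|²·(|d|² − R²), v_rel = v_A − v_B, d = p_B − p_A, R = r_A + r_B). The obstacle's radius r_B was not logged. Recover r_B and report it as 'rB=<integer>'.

m = 13540
d = (-19, 20);  v_rel = (-10, 7),  |v_rel|² = 149
v_rel×d = (-10)·(20) − (7)·(-19) = -67
since m = R²·149 − (-67)²:  R² = (4489 + 13540) / 149 = 121
R = √121 = 11  ⇒  r_B = 11 − 8 = 3

rB=3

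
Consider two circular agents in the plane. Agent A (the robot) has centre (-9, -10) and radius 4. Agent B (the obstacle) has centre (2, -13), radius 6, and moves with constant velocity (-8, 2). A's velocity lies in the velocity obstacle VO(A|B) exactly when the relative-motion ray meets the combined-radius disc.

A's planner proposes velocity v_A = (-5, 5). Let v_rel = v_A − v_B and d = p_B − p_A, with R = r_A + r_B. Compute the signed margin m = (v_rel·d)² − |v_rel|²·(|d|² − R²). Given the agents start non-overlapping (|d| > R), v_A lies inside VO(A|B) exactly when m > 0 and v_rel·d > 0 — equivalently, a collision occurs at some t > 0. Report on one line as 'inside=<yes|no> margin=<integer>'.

d = (11, -3),  |d|² = 130;  R = 4+6 = 10,  c = 130−10² = 30
v_rel = (3, 3),  |v_rel|² = 18;  v_rel·d = (3)·(11) + (3)·(-3) = 24
18·t² − 48·t + 30 = 0  ⇒  m = 24² − 18·30 = 36
m = 36 > 0,  v_rel·d = 24 > 0  ⇒  inside

inside=yes margin=36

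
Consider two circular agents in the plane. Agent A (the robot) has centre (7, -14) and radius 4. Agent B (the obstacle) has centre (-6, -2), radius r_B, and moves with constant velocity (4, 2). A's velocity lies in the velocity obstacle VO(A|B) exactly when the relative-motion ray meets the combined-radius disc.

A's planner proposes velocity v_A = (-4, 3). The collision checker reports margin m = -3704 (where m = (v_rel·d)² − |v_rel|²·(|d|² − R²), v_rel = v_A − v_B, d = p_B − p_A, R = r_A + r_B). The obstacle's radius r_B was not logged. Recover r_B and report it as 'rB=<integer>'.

m = -3704
d = (-13, 12);  v_rel = (-8, 1),  |v_rel|² = 65
v_rel×d = (-8)·(12) − (1)·(-13) = -83
since m = R²·65 − (-83)²:  R² = (6889 + -3704) / 65 = 49
R = √49 = 7  ⇒  r_B = 7 − 4 = 3

rB=3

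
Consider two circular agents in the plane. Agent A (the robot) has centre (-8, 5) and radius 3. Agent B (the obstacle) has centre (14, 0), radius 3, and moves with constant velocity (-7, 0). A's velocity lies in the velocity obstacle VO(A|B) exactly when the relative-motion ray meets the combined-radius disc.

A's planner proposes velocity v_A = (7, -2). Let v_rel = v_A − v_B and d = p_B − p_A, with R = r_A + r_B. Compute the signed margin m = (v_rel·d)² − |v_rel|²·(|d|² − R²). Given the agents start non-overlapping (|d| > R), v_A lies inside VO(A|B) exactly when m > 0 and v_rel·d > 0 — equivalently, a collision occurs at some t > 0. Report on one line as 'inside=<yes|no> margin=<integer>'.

d = (22, -5),  |d|² = 509;  R = 3+3 = 6,  c = 509−6² = 473
v_rel = (14, -2),  |v_rel|² = 200;  v_rel·d = (14)·(22) + (-2)·(-5) = 318
200·t² − 636·t + 473 = 0  ⇒  m = 318² − 200·473 = 6524
m = 6524 > 0,  v_rel·d = 318 > 0  ⇒  inside

inside=yes margin=6524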